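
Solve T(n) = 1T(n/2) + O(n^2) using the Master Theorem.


a=1, b=2, c=2. log_2(1)=0 < c=2. Case 3: O(n^c) = O(n^2)
Complexity: O(n^2)


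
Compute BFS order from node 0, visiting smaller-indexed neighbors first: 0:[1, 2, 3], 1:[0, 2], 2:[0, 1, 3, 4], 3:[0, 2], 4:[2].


BFS queue: start with [0]
Visit order: [0, 1, 2, 3, 4]


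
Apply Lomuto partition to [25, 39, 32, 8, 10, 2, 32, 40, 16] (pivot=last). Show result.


Elements <= 16 go left of pivot.
Result: [8, 10, 2, 16, 39, 32, 32, 40, 25], pivot at index 3


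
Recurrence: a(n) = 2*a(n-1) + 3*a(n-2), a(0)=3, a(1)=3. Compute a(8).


Build bottom-up:
...a(6)=1095, a(7)=3279, a(8)=2*3279+3*1095=9843


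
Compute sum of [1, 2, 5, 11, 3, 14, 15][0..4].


Prefix sums: [0, 1, 3, 8, 19, 22, 36, 51]
Sum[0..4] = prefix[5] - prefix[0] = 22 - 0 = 22


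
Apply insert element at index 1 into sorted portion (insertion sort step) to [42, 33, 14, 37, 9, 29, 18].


After one pass: [33, 42, 14, 37, 9, 29, 18]


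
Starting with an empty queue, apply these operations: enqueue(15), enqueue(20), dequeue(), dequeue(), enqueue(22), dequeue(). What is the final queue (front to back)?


enqueue(15) -> [15]
enqueue(20) -> [15, 20]
dequeue() returns 15 -> [20]
dequeue() returns 20 -> []
enqueue(22) -> [22]
dequeue() returns 22 -> []
Final queue (front to back): []


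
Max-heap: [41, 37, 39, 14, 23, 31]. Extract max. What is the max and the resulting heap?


Max = 41
Replace root with last, heapify down
Resulting heap: [39, 37, 31, 14, 23]


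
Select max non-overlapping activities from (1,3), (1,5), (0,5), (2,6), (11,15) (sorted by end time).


Greedy: pick earliest-ending, then skip overlaps.
Selected (2 activities): [(1, 3), (11, 15)]


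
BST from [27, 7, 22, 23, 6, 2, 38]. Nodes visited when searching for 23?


BST root = 27
Search for 23: compare at each node
Path: [27, 7, 22, 23]


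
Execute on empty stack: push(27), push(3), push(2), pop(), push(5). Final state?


push(27) -> [27]
push(3) -> [27, 3]
push(2) -> [27, 3, 2]
pop() returns 2 -> [27, 3]
push(5) -> [27, 3, 5]
Final stack (bottom to top): [27, 3, 5]


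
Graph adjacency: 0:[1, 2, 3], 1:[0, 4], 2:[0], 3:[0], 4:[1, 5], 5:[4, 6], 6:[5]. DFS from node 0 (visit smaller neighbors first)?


DFS stack-based: start with [0]
Visit order: [0, 1, 4, 5, 6, 2, 3]


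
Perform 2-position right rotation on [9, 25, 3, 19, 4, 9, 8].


Right rotate by 2: [9, 8, 9, 25, 3, 19, 4]


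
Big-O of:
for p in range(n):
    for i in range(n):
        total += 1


Per nesting level: O(n) * O(n) = O(n^2)
Complexity: O(n^2)


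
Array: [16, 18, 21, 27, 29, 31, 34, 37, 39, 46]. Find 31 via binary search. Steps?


Search for 31:
[0,9] mid=4 arr[4]=29
[5,9] mid=7 arr[7]=37
[5,6] mid=5 arr[5]=31
Total: 3 comparisons


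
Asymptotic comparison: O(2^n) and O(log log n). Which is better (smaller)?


double-logarithmic grows slower than exponential
O(log log n) is asymptotically smaller; O(2^n) grows faster


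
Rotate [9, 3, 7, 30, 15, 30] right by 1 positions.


Right rotate by 1: [30, 9, 3, 7, 30, 15]


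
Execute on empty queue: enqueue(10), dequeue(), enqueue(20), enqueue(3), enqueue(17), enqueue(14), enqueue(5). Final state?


enqueue(10) -> [10]
dequeue() returns 10 -> []
enqueue(20) -> [20]
enqueue(3) -> [20, 3]
enqueue(17) -> [20, 3, 17]
enqueue(14) -> [20, 3, 17, 14]
enqueue(5) -> [20, 3, 17, 14, 5]
Final queue (front to back): [20, 3, 17, 14, 5]


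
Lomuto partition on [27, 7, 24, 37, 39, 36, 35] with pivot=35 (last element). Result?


Elements <= 35 go left of pivot.
Result: [27, 7, 24, 35, 39, 36, 37], pivot at index 3


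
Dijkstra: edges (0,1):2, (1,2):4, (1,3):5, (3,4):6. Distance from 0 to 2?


Dijkstra from 0:
Distances: {0: 0, 1: 2, 2: 6, 3: 7, 4: 13}
Shortest distance to 2 = 6, path = [0, 1, 2]


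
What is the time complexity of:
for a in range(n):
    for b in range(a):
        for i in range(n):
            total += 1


Per nesting level: O(n) * O(n) [triangular over a] * O(n) = O(n^3)
Complexity: O(n^3)


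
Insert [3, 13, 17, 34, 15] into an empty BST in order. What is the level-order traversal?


Root = 3; build tree by BST insertion.
Level-Order traversal: [3, 13, 17, 15, 34]


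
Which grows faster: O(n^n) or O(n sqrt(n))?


n^1.5 grows slower than n^n
O(n sqrt(n)) is asymptotically smaller; O(n^n) grows faster


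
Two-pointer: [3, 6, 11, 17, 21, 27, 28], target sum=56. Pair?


Two pointers: lo=0, hi=6
No pair sums to 56


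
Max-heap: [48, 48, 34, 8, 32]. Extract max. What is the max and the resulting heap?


Max = 48
Replace root with last, heapify down
Resulting heap: [48, 32, 34, 8]


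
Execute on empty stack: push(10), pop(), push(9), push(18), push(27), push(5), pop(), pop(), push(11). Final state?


push(10) -> [10]
pop() returns 10 -> []
push(9) -> [9]
push(18) -> [9, 18]
push(27) -> [9, 18, 27]
push(5) -> [9, 18, 27, 5]
pop() returns 5 -> [9, 18, 27]
pop() returns 27 -> [9, 18]
push(11) -> [9, 18, 11]
Final stack (bottom to top): [9, 18, 11]


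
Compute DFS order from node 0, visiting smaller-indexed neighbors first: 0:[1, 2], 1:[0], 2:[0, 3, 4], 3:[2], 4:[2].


DFS stack-based: start with [0]
Visit order: [0, 1, 2, 3, 4]


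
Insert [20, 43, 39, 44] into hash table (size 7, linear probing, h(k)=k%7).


Insertions: 20->slot 6; 43->slot 1; 39->slot 4; 44->slot 2
Table: [None, 43, 44, None, 39, None, 20]


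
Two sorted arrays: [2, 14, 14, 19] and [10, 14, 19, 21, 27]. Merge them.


Compare heads, take smaller each step.
Merged: [2, 10, 14, 14, 14, 19, 19, 21, 27]


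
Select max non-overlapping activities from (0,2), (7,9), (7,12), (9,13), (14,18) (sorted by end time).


Greedy: pick earliest-ending, then skip overlaps.
Selected (4 activities): [(0, 2), (7, 9), (9, 13), (14, 18)]


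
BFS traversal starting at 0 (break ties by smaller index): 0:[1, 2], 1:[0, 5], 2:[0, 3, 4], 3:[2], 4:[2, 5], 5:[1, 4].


BFS queue: start with [0]
Visit order: [0, 1, 2, 5, 3, 4]


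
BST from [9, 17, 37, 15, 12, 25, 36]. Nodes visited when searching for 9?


BST root = 9
Search for 9: compare at each node
Path: [9]


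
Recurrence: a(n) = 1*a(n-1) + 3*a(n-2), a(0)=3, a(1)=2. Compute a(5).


Build bottom-up:
...a(3)=17, a(4)=50, a(5)=1*50+3*17=101


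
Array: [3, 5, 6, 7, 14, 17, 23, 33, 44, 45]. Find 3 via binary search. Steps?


Search for 3:
[0,9] mid=4 arr[4]=14
[0,3] mid=1 arr[1]=5
[0,0] mid=0 arr[0]=3
Total: 3 comparisons


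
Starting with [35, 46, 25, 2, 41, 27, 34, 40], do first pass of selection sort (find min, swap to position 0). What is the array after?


After one pass: [2, 46, 25, 35, 41, 27, 34, 40]


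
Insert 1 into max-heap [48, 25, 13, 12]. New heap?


Append 1: [48, 25, 13, 12, 1]
Bubble up: no swaps needed
Result: [48, 25, 13, 12, 1]


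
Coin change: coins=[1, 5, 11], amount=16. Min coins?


dp[0]=0; dp[i]=1+min(dp[i-c] for c in coins)
...dp[11]=1, dp[12]=2, dp[13]=3, dp[14]=4, dp[15]=3, dp[16]=2
Minimum coins for 16 = 2


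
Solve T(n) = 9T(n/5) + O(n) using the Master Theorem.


a=9, b=5, c=1. log_5(9)=1.365 > c=1. Case 1: O(n^log_b(a)) = O(n^1.365)
Complexity: O(n^1.365)


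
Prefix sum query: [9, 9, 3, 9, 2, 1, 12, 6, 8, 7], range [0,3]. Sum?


Prefix sums: [0, 9, 18, 21, 30, 32, 33, 45, 51, 59, 66]
Sum[0..3] = prefix[4] - prefix[0] = 30 - 0 = 30


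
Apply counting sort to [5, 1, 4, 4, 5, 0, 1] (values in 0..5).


Count array: [1, 2, 0, 0, 2, 2]
Reconstruct: [0, 1, 1, 4, 4, 5, 5]


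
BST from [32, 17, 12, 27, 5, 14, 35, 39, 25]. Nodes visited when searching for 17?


BST root = 32
Search for 17: compare at each node
Path: [32, 17]


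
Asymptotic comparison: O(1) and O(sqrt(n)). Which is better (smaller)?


constant grows slower than sublinear
O(1) is asymptotically smaller; O(sqrt(n)) grows faster


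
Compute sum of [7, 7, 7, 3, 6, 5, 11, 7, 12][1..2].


Prefix sums: [0, 7, 14, 21, 24, 30, 35, 46, 53, 65]
Sum[1..2] = prefix[3] - prefix[1] = 21 - 7 = 14


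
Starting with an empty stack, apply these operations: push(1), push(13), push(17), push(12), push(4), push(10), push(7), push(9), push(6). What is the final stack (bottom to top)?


push(1) -> [1]
push(13) -> [1, 13]
push(17) -> [1, 13, 17]
push(12) -> [1, 13, 17, 12]
push(4) -> [1, 13, 17, 12, 4]
push(10) -> [1, 13, 17, 12, 4, 10]
push(7) -> [1, 13, 17, 12, 4, 10, 7]
push(9) -> [1, 13, 17, 12, 4, 10, 7, 9]
push(6) -> [1, 13, 17, 12, 4, 10, 7, 9, 6]
Final stack (bottom to top): [1, 13, 17, 12, 4, 10, 7, 9, 6]


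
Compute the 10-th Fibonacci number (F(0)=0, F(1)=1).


F(n)=F(n-1)+F(n-2)
...F(8)=21, F(9)=34, F(10)=55


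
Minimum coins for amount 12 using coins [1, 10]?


dp[0]=0; dp[i]=1+min(dp[i-c] for c in coins)
...dp[7]=7, dp[8]=8, dp[9]=9, dp[10]=1, dp[11]=2, dp[12]=3
Minimum coins for 12 = 3


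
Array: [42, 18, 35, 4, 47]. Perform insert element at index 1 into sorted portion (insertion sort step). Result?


After one pass: [18, 42, 35, 4, 47]


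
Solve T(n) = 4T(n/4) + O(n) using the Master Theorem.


a=4, b=4, c=1. log_4(4)=1 = c=1. Case 2: O(n^c log n) = O(n log n)
Complexity: O(n log n)


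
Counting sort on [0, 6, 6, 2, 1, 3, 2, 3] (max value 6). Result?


Count array: [1, 1, 2, 2, 0, 0, 2]
Reconstruct: [0, 1, 2, 2, 3, 3, 6, 6]


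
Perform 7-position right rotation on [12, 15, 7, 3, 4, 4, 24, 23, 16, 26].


Right rotate by 7: [3, 4, 4, 24, 23, 16, 26, 12, 15, 7]


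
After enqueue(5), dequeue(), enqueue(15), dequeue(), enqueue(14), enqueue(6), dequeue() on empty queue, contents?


enqueue(5) -> [5]
dequeue() returns 5 -> []
enqueue(15) -> [15]
dequeue() returns 15 -> []
enqueue(14) -> [14]
enqueue(6) -> [14, 6]
dequeue() returns 14 -> [6]
Final queue (front to back): [6]


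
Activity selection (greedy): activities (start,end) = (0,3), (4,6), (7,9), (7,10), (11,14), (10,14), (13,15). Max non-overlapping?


Greedy: pick earliest-ending, then skip overlaps.
Selected (4 activities): [(0, 3), (4, 6), (7, 9), (11, 14)]


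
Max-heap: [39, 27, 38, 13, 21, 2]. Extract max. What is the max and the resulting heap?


Max = 39
Replace root with last, heapify down
Resulting heap: [38, 27, 2, 13, 21]


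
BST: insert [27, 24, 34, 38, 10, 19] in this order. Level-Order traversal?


Root = 27; build tree by BST insertion.
Level-Order traversal: [27, 24, 34, 10, 38, 19]


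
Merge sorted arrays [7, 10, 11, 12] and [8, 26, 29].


Compare heads, take smaller each step.
Merged: [7, 8, 10, 11, 12, 26, 29]


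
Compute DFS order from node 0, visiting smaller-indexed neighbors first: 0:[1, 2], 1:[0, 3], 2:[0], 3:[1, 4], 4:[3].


DFS stack-based: start with [0]
Visit order: [0, 1, 3, 4, 2]


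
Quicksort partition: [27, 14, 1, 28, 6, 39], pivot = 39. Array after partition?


Elements <= 39 go left of pivot.
Result: [27, 14, 1, 28, 6, 39], pivot at index 5


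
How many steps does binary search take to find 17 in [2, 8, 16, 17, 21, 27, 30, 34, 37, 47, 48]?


Search for 17:
[0,10] mid=5 arr[5]=27
[0,4] mid=2 arr[2]=16
[3,4] mid=3 arr[3]=17
Total: 3 comparisons


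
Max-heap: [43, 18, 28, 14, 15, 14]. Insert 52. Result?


Append 52: [43, 18, 28, 14, 15, 14, 52]
Bubble up: swap idx 6(52) with idx 2(28); swap idx 2(52) with idx 0(43)
Result: [52, 18, 43, 14, 15, 14, 28]


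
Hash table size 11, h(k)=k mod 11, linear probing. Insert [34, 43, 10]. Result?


Insertions: 34->slot 1; 43->slot 10; 10->slot 0
Table: [10, 34, None, None, None, None, None, None, None, None, 43]


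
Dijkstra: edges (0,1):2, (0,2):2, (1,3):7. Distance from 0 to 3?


Dijkstra from 0:
Distances: {0: 0, 1: 2, 2: 2, 3: 9}
Shortest distance to 3 = 9, path = [0, 1, 3]


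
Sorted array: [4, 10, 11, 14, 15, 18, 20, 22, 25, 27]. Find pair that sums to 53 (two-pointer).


Two pointers: lo=0, hi=9
No pair sums to 53


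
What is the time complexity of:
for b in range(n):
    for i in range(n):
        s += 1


Per nesting level: O(n) * O(n) = O(n^2)
Complexity: O(n^2)


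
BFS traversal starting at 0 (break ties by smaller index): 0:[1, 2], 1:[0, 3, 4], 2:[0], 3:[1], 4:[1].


BFS queue: start with [0]
Visit order: [0, 1, 2, 3, 4]


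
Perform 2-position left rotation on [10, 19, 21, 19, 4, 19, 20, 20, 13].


Left rotate by 2: [21, 19, 4, 19, 20, 20, 13, 10, 19]


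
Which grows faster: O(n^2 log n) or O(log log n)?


double-logarithmic grows slower than n^2 log n
O(log log n) is asymptotically smaller; O(n^2 log n) grows faster


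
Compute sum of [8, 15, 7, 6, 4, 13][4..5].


Prefix sums: [0, 8, 23, 30, 36, 40, 53]
Sum[4..5] = prefix[6] - prefix[4] = 53 - 36 = 17


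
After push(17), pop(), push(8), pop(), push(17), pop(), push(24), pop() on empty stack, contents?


push(17) -> [17]
pop() returns 17 -> []
push(8) -> [8]
pop() returns 8 -> []
push(17) -> [17]
pop() returns 17 -> []
push(24) -> [24]
pop() returns 24 -> []
Final stack (bottom to top): []


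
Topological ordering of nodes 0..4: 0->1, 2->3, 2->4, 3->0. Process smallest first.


Kahn's algorithm, process smallest node first
Order: [2, 3, 0, 1, 4]


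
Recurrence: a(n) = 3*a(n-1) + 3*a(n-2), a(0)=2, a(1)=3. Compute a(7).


Build bottom-up:
...a(5)=783, a(6)=2970, a(7)=3*2970+3*783=11259


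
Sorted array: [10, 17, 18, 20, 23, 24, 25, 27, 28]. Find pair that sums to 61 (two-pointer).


Two pointers: lo=0, hi=8
No pair sums to 61


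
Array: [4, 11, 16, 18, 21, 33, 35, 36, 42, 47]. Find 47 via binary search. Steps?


Search for 47:
[0,9] mid=4 arr[4]=21
[5,9] mid=7 arr[7]=36
[8,9] mid=8 arr[8]=42
[9,9] mid=9 arr[9]=47
Total: 4 comparisons


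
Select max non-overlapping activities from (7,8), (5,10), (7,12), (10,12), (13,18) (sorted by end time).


Greedy: pick earliest-ending, then skip overlaps.
Selected (3 activities): [(7, 8), (10, 12), (13, 18)]


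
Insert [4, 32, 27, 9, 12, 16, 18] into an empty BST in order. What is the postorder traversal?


Root = 4; build tree by BST insertion.
Postorder traversal: [18, 16, 12, 9, 27, 32, 4]


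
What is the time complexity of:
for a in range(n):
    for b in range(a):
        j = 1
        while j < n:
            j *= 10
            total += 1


Per nesting level: O(n) * O(n) [triangular over a] * O(log n) = O(n^2 log n)
Complexity: O(n^2 log n)


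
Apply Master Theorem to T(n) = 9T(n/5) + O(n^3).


a=9, b=5, c=3. log_5(9)=1.365 < c=3. Case 3: O(n^c) = O(n^3)
Complexity: O(n^3)


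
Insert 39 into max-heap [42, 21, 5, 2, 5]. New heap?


Append 39: [42, 21, 5, 2, 5, 39]
Bubble up: swap idx 5(39) with idx 2(5)
Result: [42, 21, 39, 2, 5, 5]


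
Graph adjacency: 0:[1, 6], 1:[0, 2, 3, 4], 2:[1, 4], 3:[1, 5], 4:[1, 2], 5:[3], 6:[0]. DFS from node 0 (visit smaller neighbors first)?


DFS stack-based: start with [0]
Visit order: [0, 1, 2, 4, 3, 5, 6]


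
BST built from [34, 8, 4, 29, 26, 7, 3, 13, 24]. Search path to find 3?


BST root = 34
Search for 3: compare at each node
Path: [34, 8, 4, 3]


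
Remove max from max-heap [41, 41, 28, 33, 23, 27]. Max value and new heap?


Max = 41
Replace root with last, heapify down
Resulting heap: [41, 33, 28, 27, 23]


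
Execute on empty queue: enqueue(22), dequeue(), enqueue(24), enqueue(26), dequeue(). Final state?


enqueue(22) -> [22]
dequeue() returns 22 -> []
enqueue(24) -> [24]
enqueue(26) -> [24, 26]
dequeue() returns 24 -> [26]
Final queue (front to back): [26]


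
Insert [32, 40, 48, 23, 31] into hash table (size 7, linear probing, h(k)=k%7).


Insertions: 32->slot 4; 40->slot 5; 48->slot 6; 23->slot 2; 31->slot 3
Table: [None, None, 23, 31, 32, 40, 48]


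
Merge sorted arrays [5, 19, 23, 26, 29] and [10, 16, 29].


Compare heads, take smaller each step.
Merged: [5, 10, 16, 19, 23, 26, 29, 29]


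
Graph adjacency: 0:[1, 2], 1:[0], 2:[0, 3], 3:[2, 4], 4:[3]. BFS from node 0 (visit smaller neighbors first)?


BFS queue: start with [0]
Visit order: [0, 1, 2, 3, 4]


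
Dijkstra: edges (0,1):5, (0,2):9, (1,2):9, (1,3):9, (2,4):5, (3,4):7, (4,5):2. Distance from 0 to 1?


Dijkstra from 0:
Distances: {0: 0, 1: 5, 2: 9, 3: 14, 4: 14, 5: 16}
Shortest distance to 1 = 5, path = [0, 1]


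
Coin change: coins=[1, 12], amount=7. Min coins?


dp[0]=0; dp[i]=1+min(dp[i-c] for c in coins)
...dp[2]=2, dp[3]=3, dp[4]=4, dp[5]=5, dp[6]=6, dp[7]=7
Minimum coins for 7 = 7


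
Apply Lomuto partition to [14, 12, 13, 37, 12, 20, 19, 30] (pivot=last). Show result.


Elements <= 30 go left of pivot.
Result: [14, 12, 13, 12, 20, 19, 30, 37], pivot at index 6


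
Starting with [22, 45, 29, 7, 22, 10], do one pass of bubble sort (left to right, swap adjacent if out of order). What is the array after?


After one pass: [22, 29, 7, 22, 10, 45]


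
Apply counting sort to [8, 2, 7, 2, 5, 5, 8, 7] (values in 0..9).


Count array: [0, 0, 2, 0, 0, 2, 0, 2, 2, 0]
Reconstruct: [2, 2, 5, 5, 7, 7, 8, 8]


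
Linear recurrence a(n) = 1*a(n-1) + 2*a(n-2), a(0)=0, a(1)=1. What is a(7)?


Build bottom-up:
...a(5)=11, a(6)=21, a(7)=1*21+2*11=43


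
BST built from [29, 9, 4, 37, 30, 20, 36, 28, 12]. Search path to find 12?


BST root = 29
Search for 12: compare at each node
Path: [29, 9, 20, 12]


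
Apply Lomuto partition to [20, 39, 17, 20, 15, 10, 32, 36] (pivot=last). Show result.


Elements <= 36 go left of pivot.
Result: [20, 17, 20, 15, 10, 32, 36, 39], pivot at index 6


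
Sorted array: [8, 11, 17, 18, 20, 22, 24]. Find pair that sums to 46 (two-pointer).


Two pointers: lo=0, hi=6
Found pair: (22, 24) summing to 46


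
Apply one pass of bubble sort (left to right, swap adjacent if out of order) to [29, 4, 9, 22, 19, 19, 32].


After one pass: [4, 9, 22, 19, 19, 29, 32]


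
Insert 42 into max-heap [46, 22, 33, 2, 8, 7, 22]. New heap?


Append 42: [46, 22, 33, 2, 8, 7, 22, 42]
Bubble up: swap idx 7(42) with idx 3(2); swap idx 3(42) with idx 1(22)
Result: [46, 42, 33, 22, 8, 7, 22, 2]


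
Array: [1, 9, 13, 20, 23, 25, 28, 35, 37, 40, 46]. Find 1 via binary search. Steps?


Search for 1:
[0,10] mid=5 arr[5]=25
[0,4] mid=2 arr[2]=13
[0,1] mid=0 arr[0]=1
Total: 3 comparisons


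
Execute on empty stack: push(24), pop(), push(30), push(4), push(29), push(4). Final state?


push(24) -> [24]
pop() returns 24 -> []
push(30) -> [30]
push(4) -> [30, 4]
push(29) -> [30, 4, 29]
push(4) -> [30, 4, 29, 4]
Final stack (bottom to top): [30, 4, 29, 4]


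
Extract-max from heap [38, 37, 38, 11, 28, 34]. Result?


Max = 38
Replace root with last, heapify down
Resulting heap: [38, 37, 34, 11, 28]


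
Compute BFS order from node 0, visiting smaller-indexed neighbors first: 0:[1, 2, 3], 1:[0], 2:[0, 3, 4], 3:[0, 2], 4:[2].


BFS queue: start with [0]
Visit order: [0, 1, 2, 3, 4]


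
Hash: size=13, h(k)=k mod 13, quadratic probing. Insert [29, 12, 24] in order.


Insertions: 29->slot 3; 12->slot 12; 24->slot 11
Table: [None, None, None, 29, None, None, None, None, None, None, None, 24, 12]


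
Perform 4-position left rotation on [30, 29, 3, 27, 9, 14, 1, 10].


Left rotate by 4: [9, 14, 1, 10, 30, 29, 3, 27]


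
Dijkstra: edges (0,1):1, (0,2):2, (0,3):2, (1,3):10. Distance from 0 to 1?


Dijkstra from 0:
Distances: {0: 0, 1: 1, 2: 2, 3: 2}
Shortest distance to 1 = 1, path = [0, 1]


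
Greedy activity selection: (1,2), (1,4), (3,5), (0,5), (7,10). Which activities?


Greedy: pick earliest-ending, then skip overlaps.
Selected (3 activities): [(1, 2), (3, 5), (7, 10)]


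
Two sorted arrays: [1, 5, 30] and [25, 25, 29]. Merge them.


Compare heads, take smaller each step.
Merged: [1, 5, 25, 25, 29, 30]


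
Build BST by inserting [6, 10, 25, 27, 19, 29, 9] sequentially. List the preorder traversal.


Root = 6; build tree by BST insertion.
Preorder traversal: [6, 10, 9, 25, 19, 27, 29]


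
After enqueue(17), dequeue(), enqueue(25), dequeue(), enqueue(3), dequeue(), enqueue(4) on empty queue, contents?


enqueue(17) -> [17]
dequeue() returns 17 -> []
enqueue(25) -> [25]
dequeue() returns 25 -> []
enqueue(3) -> [3]
dequeue() returns 3 -> []
enqueue(4) -> [4]
Final queue (front to back): [4]


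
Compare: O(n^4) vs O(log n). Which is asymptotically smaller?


logarithmic grows slower than quartic
O(log n) is asymptotically smaller; O(n^4) grows faster


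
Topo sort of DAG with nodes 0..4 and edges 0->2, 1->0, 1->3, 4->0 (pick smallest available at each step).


Kahn's algorithm, process smallest node first
Order: [1, 3, 4, 0, 2]


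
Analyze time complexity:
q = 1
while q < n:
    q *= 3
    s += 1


Per nesting level: O(log n) = O(log n)
Complexity: O(log n)


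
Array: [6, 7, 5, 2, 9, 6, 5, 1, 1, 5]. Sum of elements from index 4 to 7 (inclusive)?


Prefix sums: [0, 6, 13, 18, 20, 29, 35, 40, 41, 42, 47]
Sum[4..7] = prefix[8] - prefix[4] = 41 - 20 = 21


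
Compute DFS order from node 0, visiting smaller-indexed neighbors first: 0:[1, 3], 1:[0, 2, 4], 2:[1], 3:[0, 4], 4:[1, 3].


DFS stack-based: start with [0]
Visit order: [0, 1, 2, 4, 3]


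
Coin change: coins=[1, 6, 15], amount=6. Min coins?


dp[0]=0; dp[i]=1+min(dp[i-c] for c in coins)
...dp[1]=1, dp[2]=2, dp[3]=3, dp[4]=4, dp[5]=5, dp[6]=1
Minimum coins for 6 = 1


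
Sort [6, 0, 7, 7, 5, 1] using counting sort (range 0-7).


Count array: [1, 1, 0, 0, 0, 1, 1, 2]
Reconstruct: [0, 1, 5, 6, 7, 7]


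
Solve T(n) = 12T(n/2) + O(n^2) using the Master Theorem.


a=12, b=2, c=2. log_2(12)=3.585 > c=2. Case 1: O(n^log_b(a)) = O(n^3.585)
Complexity: O(n^3.585)


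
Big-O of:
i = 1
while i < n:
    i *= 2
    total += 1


Per nesting level: O(log n) = O(log n)
Complexity: O(log n)


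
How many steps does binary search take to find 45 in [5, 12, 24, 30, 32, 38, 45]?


Search for 45:
[0,6] mid=3 arr[3]=30
[4,6] mid=5 arr[5]=38
[6,6] mid=6 arr[6]=45
Total: 3 comparisons


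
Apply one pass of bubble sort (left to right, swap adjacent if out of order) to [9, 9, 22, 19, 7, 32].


After one pass: [9, 9, 19, 7, 22, 32]


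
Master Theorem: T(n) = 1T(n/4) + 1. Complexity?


a=1, b=4, c=0. log_4(1)=0 = c=0. Case 2: O(n^c log n) = O(log n)
Complexity: O(log n)


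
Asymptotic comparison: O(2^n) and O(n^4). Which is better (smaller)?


quartic grows slower than exponential
O(n^4) is asymptotically smaller; O(2^n) grows faster


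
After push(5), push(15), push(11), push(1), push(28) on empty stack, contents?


push(5) -> [5]
push(15) -> [5, 15]
push(11) -> [5, 15, 11]
push(1) -> [5, 15, 11, 1]
push(28) -> [5, 15, 11, 1, 28]
Final stack (bottom to top): [5, 15, 11, 1, 28]


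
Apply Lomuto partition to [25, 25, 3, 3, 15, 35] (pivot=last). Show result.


Elements <= 35 go left of pivot.
Result: [25, 25, 3, 3, 15, 35], pivot at index 5


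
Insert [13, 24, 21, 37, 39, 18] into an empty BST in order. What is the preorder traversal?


Root = 13; build tree by BST insertion.
Preorder traversal: [13, 24, 21, 18, 37, 39]


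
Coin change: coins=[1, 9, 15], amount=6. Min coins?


dp[0]=0; dp[i]=1+min(dp[i-c] for c in coins)
...dp[1]=1, dp[2]=2, dp[3]=3, dp[4]=4, dp[5]=5, dp[6]=6
Minimum coins for 6 = 6


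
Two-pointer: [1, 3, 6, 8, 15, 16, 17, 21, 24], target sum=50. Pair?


Two pointers: lo=0, hi=8
No pair sums to 50


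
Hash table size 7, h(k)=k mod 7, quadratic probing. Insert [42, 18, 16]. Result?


Insertions: 42->slot 0; 18->slot 4; 16->slot 2
Table: [42, None, 16, None, 18, None, None]


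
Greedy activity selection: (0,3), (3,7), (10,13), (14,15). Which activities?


Greedy: pick earliest-ending, then skip overlaps.
Selected (4 activities): [(0, 3), (3, 7), (10, 13), (14, 15)]


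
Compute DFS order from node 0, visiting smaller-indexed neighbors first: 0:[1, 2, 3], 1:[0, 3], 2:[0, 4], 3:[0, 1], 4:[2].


DFS stack-based: start with [0]
Visit order: [0, 1, 3, 2, 4]


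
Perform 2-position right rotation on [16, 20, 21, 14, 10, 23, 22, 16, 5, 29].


Right rotate by 2: [5, 29, 16, 20, 21, 14, 10, 23, 22, 16]


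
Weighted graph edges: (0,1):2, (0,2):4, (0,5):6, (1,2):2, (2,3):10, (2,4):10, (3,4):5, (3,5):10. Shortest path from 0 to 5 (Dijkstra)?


Dijkstra from 0:
Distances: {0: 0, 1: 2, 2: 4, 3: 14, 4: 14, 5: 6}
Shortest distance to 5 = 6, path = [0, 5]


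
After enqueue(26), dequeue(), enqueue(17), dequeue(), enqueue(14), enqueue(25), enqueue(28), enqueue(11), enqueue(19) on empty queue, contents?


enqueue(26) -> [26]
dequeue() returns 26 -> []
enqueue(17) -> [17]
dequeue() returns 17 -> []
enqueue(14) -> [14]
enqueue(25) -> [14, 25]
enqueue(28) -> [14, 25, 28]
enqueue(11) -> [14, 25, 28, 11]
enqueue(19) -> [14, 25, 28, 11, 19]
Final queue (front to back): [14, 25, 28, 11, 19]


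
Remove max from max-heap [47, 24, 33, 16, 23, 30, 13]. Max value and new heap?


Max = 47
Replace root with last, heapify down
Resulting heap: [33, 24, 30, 16, 23, 13]


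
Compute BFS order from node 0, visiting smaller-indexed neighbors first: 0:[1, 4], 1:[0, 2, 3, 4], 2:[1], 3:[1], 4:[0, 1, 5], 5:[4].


BFS queue: start with [0]
Visit order: [0, 1, 4, 2, 3, 5]


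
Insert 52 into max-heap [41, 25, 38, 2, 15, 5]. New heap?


Append 52: [41, 25, 38, 2, 15, 5, 52]
Bubble up: swap idx 6(52) with idx 2(38); swap idx 2(52) with idx 0(41)
Result: [52, 25, 41, 2, 15, 5, 38]


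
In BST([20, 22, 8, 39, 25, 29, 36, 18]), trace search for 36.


BST root = 20
Search for 36: compare at each node
Path: [20, 22, 39, 25, 29, 36]


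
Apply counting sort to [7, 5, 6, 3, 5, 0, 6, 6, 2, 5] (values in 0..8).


Count array: [1, 0, 1, 1, 0, 3, 3, 1, 0]
Reconstruct: [0, 2, 3, 5, 5, 5, 6, 6, 6, 7]


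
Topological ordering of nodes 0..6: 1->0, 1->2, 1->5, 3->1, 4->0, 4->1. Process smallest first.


Kahn's algorithm, process smallest node first
Order: [3, 4, 1, 0, 2, 5, 6]


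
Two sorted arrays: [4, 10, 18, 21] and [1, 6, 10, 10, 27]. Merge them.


Compare heads, take smaller each step.
Merged: [1, 4, 6, 10, 10, 10, 18, 21, 27]


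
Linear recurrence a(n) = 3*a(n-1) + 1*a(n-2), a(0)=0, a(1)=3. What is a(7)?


Build bottom-up:
...a(5)=327, a(6)=1080, a(7)=3*1080+1*327=3567


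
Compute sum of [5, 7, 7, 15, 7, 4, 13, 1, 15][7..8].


Prefix sums: [0, 5, 12, 19, 34, 41, 45, 58, 59, 74]
Sum[7..8] = prefix[9] - prefix[7] = 74 - 58 = 16


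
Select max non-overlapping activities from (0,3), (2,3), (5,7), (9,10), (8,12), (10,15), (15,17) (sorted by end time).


Greedy: pick earliest-ending, then skip overlaps.
Selected (5 activities): [(0, 3), (5, 7), (9, 10), (10, 15), (15, 17)]


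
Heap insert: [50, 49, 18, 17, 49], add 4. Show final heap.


Append 4: [50, 49, 18, 17, 49, 4]
Bubble up: no swaps needed
Result: [50, 49, 18, 17, 49, 4]


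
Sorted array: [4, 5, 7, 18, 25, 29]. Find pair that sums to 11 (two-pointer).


Two pointers: lo=0, hi=5
Found pair: (4, 7) summing to 11


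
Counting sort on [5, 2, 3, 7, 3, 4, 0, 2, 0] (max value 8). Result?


Count array: [2, 0, 2, 2, 1, 1, 0, 1, 0]
Reconstruct: [0, 0, 2, 2, 3, 3, 4, 5, 7]


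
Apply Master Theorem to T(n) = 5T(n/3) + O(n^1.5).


a=5, b=3, c=1.5. log_3(5)=1.465 < c=1.5. Case 3: O(n^c) = O(n^1.500)
Complexity: O(n^1.500)


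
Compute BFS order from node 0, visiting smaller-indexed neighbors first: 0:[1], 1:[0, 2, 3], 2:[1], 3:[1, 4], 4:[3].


BFS queue: start with [0]
Visit order: [0, 1, 2, 3, 4]


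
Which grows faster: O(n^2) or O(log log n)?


double-logarithmic grows slower than quadratic
O(log log n) is asymptotically smaller; O(n^2) grows faster


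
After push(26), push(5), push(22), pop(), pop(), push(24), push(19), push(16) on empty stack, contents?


push(26) -> [26]
push(5) -> [26, 5]
push(22) -> [26, 5, 22]
pop() returns 22 -> [26, 5]
pop() returns 5 -> [26]
push(24) -> [26, 24]
push(19) -> [26, 24, 19]
push(16) -> [26, 24, 19, 16]
Final stack (bottom to top): [26, 24, 19, 16]


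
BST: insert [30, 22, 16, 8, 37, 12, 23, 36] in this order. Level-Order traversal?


Root = 30; build tree by BST insertion.
Level-Order traversal: [30, 22, 37, 16, 23, 36, 8, 12]


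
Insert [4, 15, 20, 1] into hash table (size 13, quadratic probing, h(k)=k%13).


Insertions: 4->slot 4; 15->slot 2; 20->slot 7; 1->slot 1
Table: [None, 1, 15, None, 4, None, None, 20, None, None, None, None, None]


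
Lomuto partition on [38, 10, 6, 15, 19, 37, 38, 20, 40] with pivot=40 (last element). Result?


Elements <= 40 go left of pivot.
Result: [38, 10, 6, 15, 19, 37, 38, 20, 40], pivot at index 8


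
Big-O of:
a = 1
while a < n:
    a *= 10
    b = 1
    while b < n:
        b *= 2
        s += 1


Per nesting level: O(log n) * O(log n) = O((log n)^2)
Complexity: O((log n)^2)


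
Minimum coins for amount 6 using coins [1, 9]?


dp[0]=0; dp[i]=1+min(dp[i-c] for c in coins)
...dp[1]=1, dp[2]=2, dp[3]=3, dp[4]=4, dp[5]=5, dp[6]=6
Minimum coins for 6 = 6


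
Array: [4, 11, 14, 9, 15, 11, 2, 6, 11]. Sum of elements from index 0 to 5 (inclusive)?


Prefix sums: [0, 4, 15, 29, 38, 53, 64, 66, 72, 83]
Sum[0..5] = prefix[6] - prefix[0] = 64 - 0 = 64


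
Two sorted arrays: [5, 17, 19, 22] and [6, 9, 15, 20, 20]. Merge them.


Compare heads, take smaller each step.
Merged: [5, 6, 9, 15, 17, 19, 20, 20, 22]


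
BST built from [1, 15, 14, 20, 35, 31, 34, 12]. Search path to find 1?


BST root = 1
Search for 1: compare at each node
Path: [1]


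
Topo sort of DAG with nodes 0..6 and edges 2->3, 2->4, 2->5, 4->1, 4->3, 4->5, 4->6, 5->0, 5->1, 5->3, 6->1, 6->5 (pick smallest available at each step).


Kahn's algorithm, process smallest node first
Order: [2, 4, 6, 5, 0, 1, 3]


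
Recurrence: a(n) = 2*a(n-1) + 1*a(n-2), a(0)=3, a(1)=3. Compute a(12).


Build bottom-up:
...a(10)=10089, a(11)=24357, a(12)=2*24357+1*10089=58803


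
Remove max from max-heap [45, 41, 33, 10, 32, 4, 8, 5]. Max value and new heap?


Max = 45
Replace root with last, heapify down
Resulting heap: [41, 32, 33, 10, 5, 4, 8]


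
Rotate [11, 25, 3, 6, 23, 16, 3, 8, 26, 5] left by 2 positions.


Left rotate by 2: [3, 6, 23, 16, 3, 8, 26, 5, 11, 25]


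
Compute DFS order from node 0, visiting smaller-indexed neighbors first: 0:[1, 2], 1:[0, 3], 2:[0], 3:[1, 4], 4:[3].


DFS stack-based: start with [0]
Visit order: [0, 1, 3, 4, 2]


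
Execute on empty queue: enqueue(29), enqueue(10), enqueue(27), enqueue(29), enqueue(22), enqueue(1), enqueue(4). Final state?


enqueue(29) -> [29]
enqueue(10) -> [29, 10]
enqueue(27) -> [29, 10, 27]
enqueue(29) -> [29, 10, 27, 29]
enqueue(22) -> [29, 10, 27, 29, 22]
enqueue(1) -> [29, 10, 27, 29, 22, 1]
enqueue(4) -> [29, 10, 27, 29, 22, 1, 4]
Final queue (front to back): [29, 10, 27, 29, 22, 1, 4]


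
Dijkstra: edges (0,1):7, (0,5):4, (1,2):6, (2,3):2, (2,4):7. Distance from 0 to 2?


Dijkstra from 0:
Distances: {0: 0, 1: 7, 2: 13, 3: 15, 4: 20, 5: 4}
Shortest distance to 2 = 13, path = [0, 1, 2]


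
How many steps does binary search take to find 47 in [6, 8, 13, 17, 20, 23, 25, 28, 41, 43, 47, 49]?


Search for 47:
[0,11] mid=5 arr[5]=23
[6,11] mid=8 arr[8]=41
[9,11] mid=10 arr[10]=47
Total: 3 comparisons


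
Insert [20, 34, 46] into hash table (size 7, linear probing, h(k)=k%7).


Insertions: 20->slot 6; 34->slot 0; 46->slot 4
Table: [34, None, None, None, 46, None, 20]


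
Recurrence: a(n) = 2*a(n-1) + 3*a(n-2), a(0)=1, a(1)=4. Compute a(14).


Build bottom-up:
...a(12)=664301, a(13)=1992904, a(14)=2*1992904+3*664301=5978711


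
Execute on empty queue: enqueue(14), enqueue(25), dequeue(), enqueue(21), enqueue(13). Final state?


enqueue(14) -> [14]
enqueue(25) -> [14, 25]
dequeue() returns 14 -> [25]
enqueue(21) -> [25, 21]
enqueue(13) -> [25, 21, 13]
Final queue (front to back): [25, 21, 13]


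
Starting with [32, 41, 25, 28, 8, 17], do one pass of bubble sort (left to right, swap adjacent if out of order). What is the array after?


After one pass: [32, 25, 28, 8, 17, 41]


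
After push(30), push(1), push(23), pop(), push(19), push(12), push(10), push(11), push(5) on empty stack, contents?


push(30) -> [30]
push(1) -> [30, 1]
push(23) -> [30, 1, 23]
pop() returns 23 -> [30, 1]
push(19) -> [30, 1, 19]
push(12) -> [30, 1, 19, 12]
push(10) -> [30, 1, 19, 12, 10]
push(11) -> [30, 1, 19, 12, 10, 11]
push(5) -> [30, 1, 19, 12, 10, 11, 5]
Final stack (bottom to top): [30, 1, 19, 12, 10, 11, 5]


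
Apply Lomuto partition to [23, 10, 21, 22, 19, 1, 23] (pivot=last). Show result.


Elements <= 23 go left of pivot.
Result: [23, 10, 21, 22, 19, 1, 23], pivot at index 6


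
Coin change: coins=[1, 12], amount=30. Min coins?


dp[0]=0; dp[i]=1+min(dp[i-c] for c in coins)
...dp[25]=3, dp[26]=4, dp[27]=5, dp[28]=6, dp[29]=7, dp[30]=8
Minimum coins for 30 = 8


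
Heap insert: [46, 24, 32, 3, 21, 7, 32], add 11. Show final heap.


Append 11: [46, 24, 32, 3, 21, 7, 32, 11]
Bubble up: swap idx 7(11) with idx 3(3)
Result: [46, 24, 32, 11, 21, 7, 32, 3]


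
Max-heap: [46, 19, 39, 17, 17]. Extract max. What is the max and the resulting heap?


Max = 46
Replace root with last, heapify down
Resulting heap: [39, 19, 17, 17]


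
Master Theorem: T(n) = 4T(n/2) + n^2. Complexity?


a=4, b=2, c=2. log_2(4)=2 = c=2. Case 2: O(n^c log n) = O(n^2 log n)
Complexity: O(n^2 log n)


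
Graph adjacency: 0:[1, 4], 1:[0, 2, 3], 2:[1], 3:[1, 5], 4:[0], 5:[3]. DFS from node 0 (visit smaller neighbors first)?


DFS stack-based: start with [0]
Visit order: [0, 1, 2, 3, 5, 4]


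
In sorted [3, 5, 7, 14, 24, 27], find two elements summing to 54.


Two pointers: lo=0, hi=5
No pair sums to 54


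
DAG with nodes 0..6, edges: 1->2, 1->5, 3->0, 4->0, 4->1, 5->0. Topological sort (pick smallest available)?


Kahn's algorithm, process smallest node first
Order: [3, 4, 1, 2, 5, 0, 6]


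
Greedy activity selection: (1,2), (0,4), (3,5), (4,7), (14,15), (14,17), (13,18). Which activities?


Greedy: pick earliest-ending, then skip overlaps.
Selected (3 activities): [(1, 2), (3, 5), (14, 15)]


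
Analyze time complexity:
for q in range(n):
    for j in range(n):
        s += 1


Per nesting level: O(n) * O(n) = O(n^2)
Complexity: O(n^2)


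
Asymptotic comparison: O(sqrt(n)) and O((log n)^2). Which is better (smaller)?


polylogarithmic grows slower than sublinear
O((log n)^2) is asymptotically smaller; O(sqrt(n)) grows faster


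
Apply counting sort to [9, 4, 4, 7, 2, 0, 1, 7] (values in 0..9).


Count array: [1, 1, 1, 0, 2, 0, 0, 2, 0, 1]
Reconstruct: [0, 1, 2, 4, 4, 7, 7, 9]


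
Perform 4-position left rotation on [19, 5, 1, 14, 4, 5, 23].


Left rotate by 4: [4, 5, 23, 19, 5, 1, 14]


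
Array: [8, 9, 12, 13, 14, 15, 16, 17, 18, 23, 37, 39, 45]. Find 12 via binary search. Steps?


Search for 12:
[0,12] mid=6 arr[6]=16
[0,5] mid=2 arr[2]=12
Total: 2 comparisons


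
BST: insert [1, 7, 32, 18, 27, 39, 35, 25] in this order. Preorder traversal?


Root = 1; build tree by BST insertion.
Preorder traversal: [1, 7, 32, 18, 27, 25, 39, 35]


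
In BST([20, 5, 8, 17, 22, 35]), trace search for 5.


BST root = 20
Search for 5: compare at each node
Path: [20, 5]


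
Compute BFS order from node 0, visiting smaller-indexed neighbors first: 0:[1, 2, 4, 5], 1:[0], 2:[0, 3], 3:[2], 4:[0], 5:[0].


BFS queue: start with [0]
Visit order: [0, 1, 2, 4, 5, 3]


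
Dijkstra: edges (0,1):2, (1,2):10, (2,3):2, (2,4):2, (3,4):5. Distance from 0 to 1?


Dijkstra from 0:
Distances: {0: 0, 1: 2, 2: 12, 3: 14, 4: 14}
Shortest distance to 1 = 2, path = [0, 1]


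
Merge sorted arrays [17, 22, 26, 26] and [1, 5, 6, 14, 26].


Compare heads, take smaller each step.
Merged: [1, 5, 6, 14, 17, 22, 26, 26, 26]


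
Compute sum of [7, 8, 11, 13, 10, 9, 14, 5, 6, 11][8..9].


Prefix sums: [0, 7, 15, 26, 39, 49, 58, 72, 77, 83, 94]
Sum[8..9] = prefix[10] - prefix[8] = 94 - 77 = 17


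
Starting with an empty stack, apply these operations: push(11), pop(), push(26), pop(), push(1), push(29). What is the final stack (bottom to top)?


push(11) -> [11]
pop() returns 11 -> []
push(26) -> [26]
pop() returns 26 -> []
push(1) -> [1]
push(29) -> [1, 29]
Final stack (bottom to top): [1, 29]


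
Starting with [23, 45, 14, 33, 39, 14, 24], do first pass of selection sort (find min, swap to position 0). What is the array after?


After one pass: [14, 45, 23, 33, 39, 14, 24]


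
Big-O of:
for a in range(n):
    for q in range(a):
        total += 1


Per nesting level: O(n) * O(n) [triangular over a] = O(n^2)
Complexity: O(n^2)


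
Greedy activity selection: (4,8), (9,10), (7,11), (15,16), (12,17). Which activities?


Greedy: pick earliest-ending, then skip overlaps.
Selected (3 activities): [(4, 8), (9, 10), (15, 16)]


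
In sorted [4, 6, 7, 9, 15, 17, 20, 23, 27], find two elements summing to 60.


Two pointers: lo=0, hi=8
No pair sums to 60


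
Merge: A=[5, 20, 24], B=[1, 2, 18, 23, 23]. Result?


Compare heads, take smaller each step.
Merged: [1, 2, 5, 18, 20, 23, 23, 24]


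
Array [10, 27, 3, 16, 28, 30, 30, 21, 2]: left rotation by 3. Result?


Left rotate by 3: [16, 28, 30, 30, 21, 2, 10, 27, 3]


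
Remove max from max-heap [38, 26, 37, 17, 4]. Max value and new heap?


Max = 38
Replace root with last, heapify down
Resulting heap: [37, 26, 4, 17]


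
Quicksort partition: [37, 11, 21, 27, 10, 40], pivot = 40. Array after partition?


Elements <= 40 go left of pivot.
Result: [37, 11, 21, 27, 10, 40], pivot at index 5


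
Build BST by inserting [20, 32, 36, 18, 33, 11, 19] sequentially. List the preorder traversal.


Root = 20; build tree by BST insertion.
Preorder traversal: [20, 18, 11, 19, 32, 36, 33]


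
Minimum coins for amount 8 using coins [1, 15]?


dp[0]=0; dp[i]=1+min(dp[i-c] for c in coins)
...dp[3]=3, dp[4]=4, dp[5]=5, dp[6]=6, dp[7]=7, dp[8]=8
Minimum coins for 8 = 8


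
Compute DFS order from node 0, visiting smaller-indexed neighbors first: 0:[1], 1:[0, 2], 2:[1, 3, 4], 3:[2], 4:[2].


DFS stack-based: start with [0]
Visit order: [0, 1, 2, 3, 4]


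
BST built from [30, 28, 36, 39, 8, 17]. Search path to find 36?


BST root = 30
Search for 36: compare at each node
Path: [30, 36]


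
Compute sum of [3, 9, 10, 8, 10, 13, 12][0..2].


Prefix sums: [0, 3, 12, 22, 30, 40, 53, 65]
Sum[0..2] = prefix[3] - prefix[0] = 22 - 0 = 22


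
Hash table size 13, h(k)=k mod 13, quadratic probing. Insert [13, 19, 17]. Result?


Insertions: 13->slot 0; 19->slot 6; 17->slot 4
Table: [13, None, None, None, 17, None, 19, None, None, None, None, None, None]


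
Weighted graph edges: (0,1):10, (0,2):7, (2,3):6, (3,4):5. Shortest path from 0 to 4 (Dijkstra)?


Dijkstra from 0:
Distances: {0: 0, 1: 10, 2: 7, 3: 13, 4: 18}
Shortest distance to 4 = 18, path = [0, 2, 3, 4]


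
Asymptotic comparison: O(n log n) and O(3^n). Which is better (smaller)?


linearithmic grows slower than exponential (base 3)
O(n log n) is asymptotically smaller; O(3^n) grows faster


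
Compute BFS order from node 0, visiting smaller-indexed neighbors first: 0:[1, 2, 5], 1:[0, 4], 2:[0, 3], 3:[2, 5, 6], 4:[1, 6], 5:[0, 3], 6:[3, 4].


BFS queue: start with [0]
Visit order: [0, 1, 2, 5, 4, 3, 6]


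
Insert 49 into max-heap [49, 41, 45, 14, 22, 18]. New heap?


Append 49: [49, 41, 45, 14, 22, 18, 49]
Bubble up: swap idx 6(49) with idx 2(45)
Result: [49, 41, 49, 14, 22, 18, 45]


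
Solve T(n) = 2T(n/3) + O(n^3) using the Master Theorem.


a=2, b=3, c=3. log_3(2)=0.631 < c=3. Case 3: O(n^c) = O(n^3)
Complexity: O(n^3)
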